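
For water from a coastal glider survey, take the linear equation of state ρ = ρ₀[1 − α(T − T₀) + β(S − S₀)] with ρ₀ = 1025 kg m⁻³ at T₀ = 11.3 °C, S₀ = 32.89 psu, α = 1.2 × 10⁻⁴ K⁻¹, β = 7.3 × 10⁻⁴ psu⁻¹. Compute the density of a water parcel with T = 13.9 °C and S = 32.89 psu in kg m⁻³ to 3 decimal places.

T − T₀ = +2.6 K, S − S₀ = +0.00 psu.
Bracket = 1 − α·(+2.6) + β·(+0.00) = 1 + (-3.12 × 10⁻⁴) = 0.9996880.
ρ = 1025 × 0.9996880 = 1024.680 kg m⁻³.

1024.680 kg m⁻³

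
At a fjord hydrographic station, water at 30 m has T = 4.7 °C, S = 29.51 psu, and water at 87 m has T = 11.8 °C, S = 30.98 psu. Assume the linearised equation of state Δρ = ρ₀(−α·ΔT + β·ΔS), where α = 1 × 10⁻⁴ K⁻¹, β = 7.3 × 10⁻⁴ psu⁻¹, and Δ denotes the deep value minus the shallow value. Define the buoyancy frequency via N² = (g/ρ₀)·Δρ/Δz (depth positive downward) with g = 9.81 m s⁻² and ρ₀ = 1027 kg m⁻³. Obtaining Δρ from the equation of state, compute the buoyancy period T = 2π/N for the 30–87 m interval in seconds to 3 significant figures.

795 s

ΔT = +7.1 K, ΔS = +1.47 psu (deep − shallow).
Δρ/ρ₀ = −αΔT + βΔS = -7.10 × 10⁻⁴ + 1.0731 × 10⁻³ = 3.631 × 10⁻⁴, so Δρ ≈ 0.3729 kg m⁻³.
N² = (g/ρ₀)·Δρ/Δz = g·(Δρ/ρ₀)/Δz = 9.81 × 3.631 × 10⁻⁴ / 57 = 6.2491 × 10⁻⁵ s⁻².
N = √(6.2491 × 10⁻⁵) = 7.9051 × 10⁻³ rad s⁻¹ → T = 2π/N = 794.83 s ≈ 795 s.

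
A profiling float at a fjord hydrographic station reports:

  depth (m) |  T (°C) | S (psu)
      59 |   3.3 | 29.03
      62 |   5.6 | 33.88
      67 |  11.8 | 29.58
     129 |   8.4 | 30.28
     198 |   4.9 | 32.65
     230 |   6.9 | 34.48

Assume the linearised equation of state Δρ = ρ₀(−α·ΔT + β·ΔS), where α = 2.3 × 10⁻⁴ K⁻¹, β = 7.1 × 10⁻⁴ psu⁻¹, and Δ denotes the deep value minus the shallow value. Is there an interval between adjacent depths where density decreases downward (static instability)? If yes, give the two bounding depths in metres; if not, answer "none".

62–67 m

Evaluate Δρ/ρ₀ = −αΔT + βΔS across each adjacent pair:
  59–62 m: −αΔT+βΔS = −(2.3 × 10⁻⁴)(+2.3)+(7.1 × 10⁻⁴)(+4.85) = 2.9 × 10⁻³ → stable
  62–67 m: −αΔT+βΔS = −(2.3 × 10⁻⁴)(+6.2)+(7.1 × 10⁻⁴)(-4.30) = -4.5 × 10⁻³ → UNSTABLE
  67–129 m: −αΔT+βΔS = −(2.3 × 10⁻⁴)(-3.4)+(7.1 × 10⁻⁴)(+0.70) = 1.3 × 10⁻³ → stable
  129–198 m: −αΔT+βΔS = −(2.3 × 10⁻⁴)(-3.5)+(7.1 × 10⁻⁴)(+2.37) = 2.5 × 10⁻³ → stable
  198–230 m: −αΔT+βΔS = −(2.3 × 10⁻⁴)(+2.0)+(7.1 × 10⁻⁴)(+1.83) = 8.4 × 10⁻⁴ → stable
The 62–67 m interval has Δρ < 0: lighter water underlies denser water.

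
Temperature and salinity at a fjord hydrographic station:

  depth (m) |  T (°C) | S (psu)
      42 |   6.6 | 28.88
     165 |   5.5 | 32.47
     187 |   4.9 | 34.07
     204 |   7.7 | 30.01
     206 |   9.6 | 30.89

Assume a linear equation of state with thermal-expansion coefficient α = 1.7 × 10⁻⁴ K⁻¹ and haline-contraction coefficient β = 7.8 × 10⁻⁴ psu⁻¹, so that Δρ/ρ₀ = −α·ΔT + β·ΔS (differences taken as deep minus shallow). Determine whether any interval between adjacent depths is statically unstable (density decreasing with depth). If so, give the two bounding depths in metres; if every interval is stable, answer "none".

Evaluate Δρ/ρ₀ = −αΔT + βΔS across each adjacent pair:
  42–165 m: −αΔT+βΔS = −(1.7 × 10⁻⁴)(-1.1)+(7.8 × 10⁻⁴)(+3.59) = 3.0 × 10⁻³ → stable
  165–187 m: −αΔT+βΔS = −(1.7 × 10⁻⁴)(-0.6)+(7.8 × 10⁻⁴)(+1.60) = 1.4 × 10⁻³ → stable
  187–204 m: −αΔT+βΔS = −(1.7 × 10⁻⁴)(+2.8)+(7.8 × 10⁻⁴)(-4.06) = -3.6 × 10⁻³ → UNSTABLE
  204–206 m: −αΔT+βΔS = −(1.7 × 10⁻⁴)(+1.9)+(7.8 × 10⁻⁴)(+0.88) = 3.6 × 10⁻⁴ → stable
The 187–204 m interval has Δρ < 0: lighter water underlies denser water.

187–204 m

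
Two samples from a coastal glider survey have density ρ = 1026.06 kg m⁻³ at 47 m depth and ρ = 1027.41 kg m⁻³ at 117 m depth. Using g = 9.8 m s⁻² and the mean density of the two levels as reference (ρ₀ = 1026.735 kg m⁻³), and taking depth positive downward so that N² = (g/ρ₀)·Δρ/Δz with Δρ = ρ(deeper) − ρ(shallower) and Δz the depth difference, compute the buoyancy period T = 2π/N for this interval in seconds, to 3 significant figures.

Δρ = 1027.41 − 1026.06 = 1.35 kg m⁻³ over Δz = 117 − 47 = 70 m.
N² = (9.8/1026.735) × (1.35/70) = 1.8408 × 10⁻⁴ s⁻².
N = √(1.8408 × 10⁻⁴) = 0.013568 rad s⁻¹, so T = 2π/N = 463.09 s ≈ 463 s.
N² > 0, so the interval is statically stable.

463 s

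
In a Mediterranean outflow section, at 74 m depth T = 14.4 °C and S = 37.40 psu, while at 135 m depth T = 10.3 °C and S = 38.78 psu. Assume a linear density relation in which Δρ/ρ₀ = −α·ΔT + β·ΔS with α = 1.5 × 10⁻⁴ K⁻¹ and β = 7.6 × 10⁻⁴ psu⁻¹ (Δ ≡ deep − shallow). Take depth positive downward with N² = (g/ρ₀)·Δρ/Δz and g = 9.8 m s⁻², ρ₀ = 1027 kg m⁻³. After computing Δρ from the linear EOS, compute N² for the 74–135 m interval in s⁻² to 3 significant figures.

2.67 × 10⁻⁴ s⁻²

ΔT = -4.1 K, ΔS = +1.38 psu (deep − shallow).
Δρ/ρ₀ = −αΔT + βΔS = 6.15 × 10⁻⁴ + 1.0488 × 10⁻³ = 1.6638 × 10⁻³, so Δρ ≈ 1.709 kg m⁻³.
N² = (g/ρ₀)·Δρ/Δz = g·(Δρ/ρ₀)/Δz = 9.8 × 1.6638 × 10⁻³ / 61 = 2.6730 × 10⁻⁴ s⁻² ≈ 2.67 × 10⁻⁴ s⁻².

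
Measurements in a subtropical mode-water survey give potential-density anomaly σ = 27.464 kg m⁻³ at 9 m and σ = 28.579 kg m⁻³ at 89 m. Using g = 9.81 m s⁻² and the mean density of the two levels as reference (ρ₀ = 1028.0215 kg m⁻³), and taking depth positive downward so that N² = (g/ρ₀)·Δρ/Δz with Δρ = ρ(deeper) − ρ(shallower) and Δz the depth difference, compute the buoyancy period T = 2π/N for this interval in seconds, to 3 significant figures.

Δρ = 1028.579 − 1027.464 = 1.115 kg m⁻³ over Δz = 89 − 9 = 80 m.
N² = (9.81/1028.0215) × (1.115/80) = 1.3300 × 10⁻⁴ s⁻².
N = √(1.3300 × 10⁻⁴) = 0.011533 rad s⁻¹, so T = 2π/N = 544.80 s ≈ 545 s.
A positive N² confirms static stability across the interval.

545 s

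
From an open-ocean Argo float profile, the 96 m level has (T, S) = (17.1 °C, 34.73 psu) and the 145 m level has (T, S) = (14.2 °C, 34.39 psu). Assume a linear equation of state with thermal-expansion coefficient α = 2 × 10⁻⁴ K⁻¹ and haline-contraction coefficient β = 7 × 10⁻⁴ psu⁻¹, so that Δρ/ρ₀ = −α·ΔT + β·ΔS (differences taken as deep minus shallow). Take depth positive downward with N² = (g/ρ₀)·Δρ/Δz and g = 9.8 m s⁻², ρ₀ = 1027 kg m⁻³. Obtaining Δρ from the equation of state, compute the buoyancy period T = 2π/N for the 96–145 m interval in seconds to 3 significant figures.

760 s

ΔT = -2.9 K, ΔS = -0.34 psu (deep − shallow).
Δρ/ρ₀ = −αΔT + βΔS = 5.80 × 10⁻⁴ − 2.38 × 10⁻⁴ = 3.42 × 10⁻⁴, so Δρ ≈ 0.3512 kg m⁻³.
N² = (g/ρ₀)·Δρ/Δz = g·(Δρ/ρ₀)/Δz = 9.8 × 3.42 × 10⁻⁴ / 49 = 6.8400 × 10⁻⁵ s⁻².
N = √(6.8400 × 10⁻⁵) = 8.2704 × 10⁻³ rad s⁻¹ → T = 2π/N = 759.72 s ≈ 760 s.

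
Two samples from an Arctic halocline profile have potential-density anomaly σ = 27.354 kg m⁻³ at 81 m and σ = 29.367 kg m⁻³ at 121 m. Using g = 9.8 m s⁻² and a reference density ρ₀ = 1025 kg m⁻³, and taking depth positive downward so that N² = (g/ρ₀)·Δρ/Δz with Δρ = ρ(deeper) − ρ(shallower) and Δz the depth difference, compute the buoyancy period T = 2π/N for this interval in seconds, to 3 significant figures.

Δρ = 1029.367 − 1027.354 = 2.013 kg m⁻³ over Δz = 121 − 81 = 40 m.
N² = (9.8/1025) × (2.013/40) = 4.8116 × 10⁻⁴ s⁻².
N = √(4.8116 × 10⁻⁴) = 0.021935 rad s⁻¹, so T = 2π/N = 286.45 s ≈ 286 s.

286 s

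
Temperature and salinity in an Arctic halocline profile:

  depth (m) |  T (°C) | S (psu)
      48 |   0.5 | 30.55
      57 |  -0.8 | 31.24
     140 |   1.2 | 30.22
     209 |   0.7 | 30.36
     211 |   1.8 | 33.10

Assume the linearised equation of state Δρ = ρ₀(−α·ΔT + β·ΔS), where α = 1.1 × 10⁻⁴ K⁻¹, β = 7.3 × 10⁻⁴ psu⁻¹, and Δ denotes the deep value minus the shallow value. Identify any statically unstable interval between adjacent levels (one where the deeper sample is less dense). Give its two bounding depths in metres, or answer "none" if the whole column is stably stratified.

57–140 m

Evaluate Δρ/ρ₀ = −αΔT + βΔS across each adjacent pair:
  48–57 m: −αΔT+βΔS = −(1.1 × 10⁻⁴)(-1.3)+(7.3 × 10⁻⁴)(+0.69) = 6.5 × 10⁻⁴ → stable
  57–140 m: −αΔT+βΔS = −(1.1 × 10⁻⁴)(+2.0)+(7.3 × 10⁻⁴)(-1.02) = -9.6 × 10⁻⁴ → UNSTABLE
  140–209 m: −αΔT+βΔS = −(1.1 × 10⁻⁴)(-0.5)+(7.3 × 10⁻⁴)(+0.14) = 1.6 × 10⁻⁴ → stable
  209–211 m: −αΔT+βΔS = −(1.1 × 10⁻⁴)(+1.1)+(7.3 × 10⁻⁴)(+2.74) = 1.9 × 10⁻³ → stable
The 57–140 m interval has Δρ < 0: lighter water underlies denser water.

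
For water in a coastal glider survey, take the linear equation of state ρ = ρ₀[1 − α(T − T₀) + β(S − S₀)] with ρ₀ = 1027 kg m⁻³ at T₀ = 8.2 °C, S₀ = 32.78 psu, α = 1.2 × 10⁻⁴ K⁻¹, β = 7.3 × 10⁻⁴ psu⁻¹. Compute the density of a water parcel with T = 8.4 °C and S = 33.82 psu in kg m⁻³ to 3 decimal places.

1027.755 kg m⁻³

T − T₀ = +0.2 K, S − S₀ = +1.04 psu.
Bracket = 1 − α·(+0.2) + β·(+1.04) = 1 + (7.352 × 10⁻⁴) = 1.0007352.
ρ = 1027 × 1.0007352 = 1027.755 kg m⁻³.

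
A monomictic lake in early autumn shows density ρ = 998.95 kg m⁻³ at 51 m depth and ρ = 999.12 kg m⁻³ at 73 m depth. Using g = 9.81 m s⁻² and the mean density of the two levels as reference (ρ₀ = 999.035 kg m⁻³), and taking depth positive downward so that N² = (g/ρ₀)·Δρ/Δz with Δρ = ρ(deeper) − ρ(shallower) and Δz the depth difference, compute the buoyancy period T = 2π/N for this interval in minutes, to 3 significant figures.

Δρ = 999.12 − 998.95 = 0.17 kg m⁻³ over Δz = 73 − 51 = 22 m.
N² = (9.81/999.035) × (0.17/22) = 7.5878 × 10⁻⁵ s⁻².
N = √(7.5878 × 10⁻⁵) = 8.7108 × 10⁻³ rad s⁻¹, so T = 2π/N = 721.31 s = 12.022 min ≈ 12.0 min.

12.0 min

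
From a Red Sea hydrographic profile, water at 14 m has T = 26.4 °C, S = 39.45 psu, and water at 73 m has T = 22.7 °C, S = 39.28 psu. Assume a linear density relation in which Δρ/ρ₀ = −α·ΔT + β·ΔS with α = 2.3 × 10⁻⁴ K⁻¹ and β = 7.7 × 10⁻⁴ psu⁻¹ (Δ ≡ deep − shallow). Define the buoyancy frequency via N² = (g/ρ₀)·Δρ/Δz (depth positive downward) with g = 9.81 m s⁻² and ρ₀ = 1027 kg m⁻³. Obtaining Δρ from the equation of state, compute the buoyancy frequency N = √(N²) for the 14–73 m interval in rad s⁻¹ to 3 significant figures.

0.0109 rad s⁻¹

ΔT = -3.7 K, ΔS = -0.17 psu (deep − shallow).
Δρ/ρ₀ = −αΔT + βΔS = 8.51 × 10⁻⁴ − 1.309 × 10⁻⁴ = 7.201 × 10⁻⁴, so Δρ ≈ 0.7395 kg m⁻³.
N² = (g/ρ₀)·Δρ/Δz = g·(Δρ/ρ₀)/Δz = 9.81 × 7.201 × 10⁻⁴ / 59 = 1.1973 × 10⁻⁴ s⁻².
N = √(1.1973 × 10⁻⁴) = 0.010942 rad s⁻¹ ≈ 0.0109 rad s⁻¹.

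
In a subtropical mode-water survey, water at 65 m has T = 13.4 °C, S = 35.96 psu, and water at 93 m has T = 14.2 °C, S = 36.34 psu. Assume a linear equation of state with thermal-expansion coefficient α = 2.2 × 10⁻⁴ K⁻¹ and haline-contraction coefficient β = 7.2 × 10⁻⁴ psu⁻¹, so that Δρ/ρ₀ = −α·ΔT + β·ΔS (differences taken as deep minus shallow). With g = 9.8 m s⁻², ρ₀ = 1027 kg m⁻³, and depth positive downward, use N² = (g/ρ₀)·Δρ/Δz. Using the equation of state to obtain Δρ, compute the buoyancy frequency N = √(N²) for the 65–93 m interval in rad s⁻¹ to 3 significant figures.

ΔT = +0.8 K, ΔS = +0.38 psu (deep − shallow).
Δρ/ρ₀ = −αΔT + βΔS = -1.76 × 10⁻⁴ + 2.736 × 10⁻⁴ = 9.76 × 10⁻⁵, so Δρ ≈ 0.1002 kg m⁻³.
N² = (g/ρ₀)·Δρ/Δz = g·(Δρ/ρ₀)/Δz = 9.8 × 9.76 × 10⁻⁵ / 28 = 3.4160 × 10⁻⁵ s⁻².
N = √(3.4160 × 10⁻⁵) = 5.8447 × 10⁻³ rad s⁻¹ ≈ 5.84 × 10⁻³ rad s⁻¹.

5.84 × 10⁻³ rad s⁻¹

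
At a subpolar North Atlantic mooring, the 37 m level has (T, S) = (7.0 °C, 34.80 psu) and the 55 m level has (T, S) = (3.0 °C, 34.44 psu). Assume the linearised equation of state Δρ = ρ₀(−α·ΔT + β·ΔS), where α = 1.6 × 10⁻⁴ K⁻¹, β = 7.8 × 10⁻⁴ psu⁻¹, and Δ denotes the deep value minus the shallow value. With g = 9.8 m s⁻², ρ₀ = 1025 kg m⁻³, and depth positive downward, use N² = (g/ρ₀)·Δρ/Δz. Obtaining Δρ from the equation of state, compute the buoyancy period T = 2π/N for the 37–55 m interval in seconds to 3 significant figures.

449 s

ΔT = -4.0 K, ΔS = -0.36 psu (deep − shallow).
Δρ/ρ₀ = −αΔT + βΔS = 6.40 × 10⁻⁴ − 2.808 × 10⁻⁴ = 3.592 × 10⁻⁴, so Δρ ≈ 0.3682 kg m⁻³.
N² = (g/ρ₀)·Δρ/Δz = g·(Δρ/ρ₀)/Δz = 9.8 × 3.592 × 10⁻⁴ / 18 = 1.9556 × 10⁻⁴ s⁻².
N = √(1.9556 × 10⁻⁴) = 0.013984 rad s⁻¹ → T = 2π/N = 449.31 s ≈ 449 s.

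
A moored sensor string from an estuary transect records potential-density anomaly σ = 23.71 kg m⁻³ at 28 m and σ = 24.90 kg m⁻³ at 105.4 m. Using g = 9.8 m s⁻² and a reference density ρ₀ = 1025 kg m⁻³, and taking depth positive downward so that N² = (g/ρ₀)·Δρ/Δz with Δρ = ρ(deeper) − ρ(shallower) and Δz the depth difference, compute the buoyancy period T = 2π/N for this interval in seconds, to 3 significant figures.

518 s

Δρ = 1024.90 − 1023.71 = 1.19 kg m⁻³ over Δz = 105.4 − 28 = 77.4 m.
N² = (9.8/1025) × (1.19/77.4) = 1.4700 × 10⁻⁴ s⁻².
N = √(1.4700 × 10⁻⁴) = 0.012124 rad s⁻¹, so T = 2π/N = 518.24 s ≈ 518 s.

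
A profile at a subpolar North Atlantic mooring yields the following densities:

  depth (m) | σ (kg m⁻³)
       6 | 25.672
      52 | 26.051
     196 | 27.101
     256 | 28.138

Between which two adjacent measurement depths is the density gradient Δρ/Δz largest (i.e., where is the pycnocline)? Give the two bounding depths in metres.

196–256 m

Compute the density gradient over each adjacent pair:
  6–52 m: Δρ/Δz = 0.379/46 = 8.2 × 10⁻³ kg m⁻⁴
  52–196 m: Δρ/Δz = 1.050/144 = 7.3 × 10⁻³ kg m⁻⁴
  196–256 m: Δρ/Δz = 1.037/60 = 0.017 kg m⁻⁴
The largest gradient is in the 196–256 m interval — the pycnocline.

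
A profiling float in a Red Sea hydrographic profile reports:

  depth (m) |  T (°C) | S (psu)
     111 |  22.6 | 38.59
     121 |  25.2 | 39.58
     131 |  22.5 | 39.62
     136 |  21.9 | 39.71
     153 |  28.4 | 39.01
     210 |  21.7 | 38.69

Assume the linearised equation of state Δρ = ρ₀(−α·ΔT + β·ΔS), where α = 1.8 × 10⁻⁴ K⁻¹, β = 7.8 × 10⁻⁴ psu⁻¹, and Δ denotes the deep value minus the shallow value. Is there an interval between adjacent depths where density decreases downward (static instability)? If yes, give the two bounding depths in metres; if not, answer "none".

Evaluate Δρ/ρ₀ = −αΔT + βΔS across each adjacent pair:
  111–121 m: −αΔT+βΔS = −(1.8 × 10⁻⁴)(+2.6)+(7.8 × 10⁻⁴)(+0.99) = 3.0 × 10⁻⁴ → stable
  121–131 m: −αΔT+βΔS = −(1.8 × 10⁻⁴)(-2.7)+(7.8 × 10⁻⁴)(+0.04) = 5.2 × 10⁻⁴ → stable
  131–136 m: −αΔT+βΔS = −(1.8 × 10⁻⁴)(-0.6)+(7.8 × 10⁻⁴)(+0.09) = 1.8 × 10⁻⁴ → stable
  136–153 m: −αΔT+βΔS = −(1.8 × 10⁻⁴)(+6.5)+(7.8 × 10⁻⁴)(-0.70) = -1.7 × 10⁻³ → UNSTABLE
  153–210 m: −αΔT+βΔS = −(1.8 × 10⁻⁴)(-6.7)+(7.8 × 10⁻⁴)(-0.32) = 9.6 × 10⁻⁴ → stable
The 136–153 m interval has Δρ < 0: lighter water underlies denser water.

136–153 m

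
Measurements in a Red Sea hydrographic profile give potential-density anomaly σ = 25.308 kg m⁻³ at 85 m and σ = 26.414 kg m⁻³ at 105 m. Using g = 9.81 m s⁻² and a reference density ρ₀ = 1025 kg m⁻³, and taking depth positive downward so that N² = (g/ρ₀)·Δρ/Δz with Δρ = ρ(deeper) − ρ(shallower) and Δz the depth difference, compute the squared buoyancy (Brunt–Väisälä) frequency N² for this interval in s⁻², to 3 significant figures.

Δρ = 1026.414 − 1025.308 = 1.106 kg m⁻³ over Δz = 105 − 85 = 20 m.
N² = (9.81/1025) × (1.106/20) = 5.2926 × 10⁻⁴ s⁻² ≈ 5.29 × 10⁻⁴ s⁻².
Since Δρ > 0 the layer is stably stratified.

5.29 × 10⁻⁴ s⁻²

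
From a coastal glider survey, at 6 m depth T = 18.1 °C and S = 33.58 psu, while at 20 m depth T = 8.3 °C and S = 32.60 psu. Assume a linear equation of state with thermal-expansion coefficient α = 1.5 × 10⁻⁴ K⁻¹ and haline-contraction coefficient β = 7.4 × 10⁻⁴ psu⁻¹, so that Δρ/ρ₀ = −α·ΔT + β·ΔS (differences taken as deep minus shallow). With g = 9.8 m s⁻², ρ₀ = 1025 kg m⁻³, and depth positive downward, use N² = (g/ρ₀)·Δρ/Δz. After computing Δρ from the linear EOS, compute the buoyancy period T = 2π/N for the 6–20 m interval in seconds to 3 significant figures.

ΔT = -9.8 K, ΔS = -0.98 psu (deep − shallow).
Δρ/ρ₀ = −αΔT + βΔS = 1.47 × 10⁻³ − 7.252 × 10⁻⁴ = 7.448 × 10⁻⁴, so Δρ ≈ 0.7634 kg m⁻³.
N² = (g/ρ₀)·Δρ/Δz = g·(Δρ/ρ₀)/Δz = 9.8 × 7.448 × 10⁻⁴ / 14 = 5.2136 × 10⁻⁴ s⁻².
N = √(5.2136 × 10⁻⁴) = 0.022833 rad s⁻¹ → T = 2π/N = 275.18 s ≈ 275 s.

275 s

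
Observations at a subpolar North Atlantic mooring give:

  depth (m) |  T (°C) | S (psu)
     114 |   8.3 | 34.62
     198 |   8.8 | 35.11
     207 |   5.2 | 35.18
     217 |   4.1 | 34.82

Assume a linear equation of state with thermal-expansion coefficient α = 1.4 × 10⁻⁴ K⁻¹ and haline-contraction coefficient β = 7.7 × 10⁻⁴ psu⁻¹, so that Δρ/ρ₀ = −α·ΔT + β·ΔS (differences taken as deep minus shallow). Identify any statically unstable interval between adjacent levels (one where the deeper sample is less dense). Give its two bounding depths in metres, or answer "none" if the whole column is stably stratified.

Evaluate Δρ/ρ₀ = −αΔT + βΔS across each adjacent pair:
  114–198 m: −αΔT+βΔS = −(1.4 × 10⁻⁴)(+0.5)+(7.7 × 10⁻⁴)(+0.49) = 3.1 × 10⁻⁴ → stable
  198–207 m: −αΔT+βΔS = −(1.4 × 10⁻⁴)(-3.6)+(7.7 × 10⁻⁴)(+0.07) = 5.6 × 10⁻⁴ → stable
  207–217 m: −αΔT+βΔS = −(1.4 × 10⁻⁴)(-1.1)+(7.7 × 10⁻⁴)(-0.36) = -1.2 × 10⁻⁴ → UNSTABLE
The 207–217 m interval has Δρ < 0: lighter water underlies denser water.

207–217 m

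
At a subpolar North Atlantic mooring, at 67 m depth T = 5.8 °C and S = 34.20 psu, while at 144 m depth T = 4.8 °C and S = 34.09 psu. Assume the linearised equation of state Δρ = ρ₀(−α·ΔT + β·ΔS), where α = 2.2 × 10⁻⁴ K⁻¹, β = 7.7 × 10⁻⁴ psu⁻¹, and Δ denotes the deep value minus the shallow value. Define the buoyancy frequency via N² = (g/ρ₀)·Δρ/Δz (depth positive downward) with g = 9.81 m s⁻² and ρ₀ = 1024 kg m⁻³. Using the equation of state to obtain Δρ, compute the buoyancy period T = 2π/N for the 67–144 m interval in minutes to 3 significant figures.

ΔT = -1.0 K, ΔS = -0.11 psu (deep − shallow).
Δρ/ρ₀ = −αΔT + βΔS = 2.20 × 10⁻⁴ − 8.47 × 10⁻⁵ = 1.353 × 10⁻⁴, so Δρ ≈ 0.1385 kg m⁻³.
N² = (g/ρ₀)·Δρ/Δz = g·(Δρ/ρ₀)/Δz = 9.81 × 1.353 × 10⁻⁴ / 77 = 1.7238 × 10⁻⁵ s⁻².
N = √(1.7238 × 10⁻⁵) = 4.1519 × 10⁻³ rad s⁻¹ → T = 2π/N = 1.5133 × 10³ s = 25.222 min ≈ 25.2 min.

25.2 min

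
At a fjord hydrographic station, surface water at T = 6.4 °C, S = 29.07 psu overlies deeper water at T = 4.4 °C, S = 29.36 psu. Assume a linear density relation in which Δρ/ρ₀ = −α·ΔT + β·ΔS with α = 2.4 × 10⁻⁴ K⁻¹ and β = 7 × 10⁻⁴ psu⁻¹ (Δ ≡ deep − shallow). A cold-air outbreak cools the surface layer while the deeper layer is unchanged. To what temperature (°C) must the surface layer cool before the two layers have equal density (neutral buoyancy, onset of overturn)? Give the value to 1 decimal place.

3.6 °C

Neutral buoyancy requires Δρ = 0, i.e. −α(T_deep − T_surf′) + β(S_deep − S_surf) = 0.
T_surf′ = T_deep − (β/α)·ΔS = 4.4 − (7 × 10⁻⁴/2.4 × 10⁻⁴)·(+0.29) = 3.554 °C.
Cooling required: 6.4 − (3.554) = 2.846 °C.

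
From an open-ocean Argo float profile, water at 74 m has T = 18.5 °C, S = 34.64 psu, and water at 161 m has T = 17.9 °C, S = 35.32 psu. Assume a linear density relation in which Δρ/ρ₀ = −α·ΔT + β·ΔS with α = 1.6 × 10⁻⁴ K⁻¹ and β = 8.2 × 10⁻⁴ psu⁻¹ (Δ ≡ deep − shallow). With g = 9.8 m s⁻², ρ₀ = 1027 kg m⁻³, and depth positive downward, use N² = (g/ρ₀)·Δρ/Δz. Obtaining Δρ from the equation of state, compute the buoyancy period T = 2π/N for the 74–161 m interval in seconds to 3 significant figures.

732 s

ΔT = -0.6 K, ΔS = +0.68 psu (deep − shallow).
Δρ/ρ₀ = −αΔT + βΔS = 9.60 × 10⁻⁵ + 5.576 × 10⁻⁴ = 6.536 × 10⁻⁴, so Δρ ≈ 0.6712 kg m⁻³.
N² = (g/ρ₀)·Δρ/Δz = g·(Δρ/ρ₀)/Δz = 9.8 × 6.536 × 10⁻⁴ / 87 = 7.3624 × 10⁻⁵ s⁻².
N = √(7.3624 × 10⁻⁵) = 8.5804 × 10⁻³ rad s⁻¹ → T = 2π/N = 732.27 s ≈ 732 s.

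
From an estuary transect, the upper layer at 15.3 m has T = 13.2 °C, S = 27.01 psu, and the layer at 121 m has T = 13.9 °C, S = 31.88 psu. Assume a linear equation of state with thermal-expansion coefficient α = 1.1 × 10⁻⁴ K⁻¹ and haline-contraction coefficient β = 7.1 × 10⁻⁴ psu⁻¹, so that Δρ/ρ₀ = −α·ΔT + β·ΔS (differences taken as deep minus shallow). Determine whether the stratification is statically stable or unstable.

stable

ΔT = 13.9 − 13.2 = +0.7 K and ΔS = 31.88 − 27.01 = +4.87 psu (deep − shallow).
−αΔT = -7.70 × 10⁻⁵; βΔS = 3.4577 × 10⁻³; sum Δρ/ρ₀ = 3.3807 × 10⁻³.
Δρ/ρ₀ > 0, so Δρ > 0: deeper water is denser → statically stable.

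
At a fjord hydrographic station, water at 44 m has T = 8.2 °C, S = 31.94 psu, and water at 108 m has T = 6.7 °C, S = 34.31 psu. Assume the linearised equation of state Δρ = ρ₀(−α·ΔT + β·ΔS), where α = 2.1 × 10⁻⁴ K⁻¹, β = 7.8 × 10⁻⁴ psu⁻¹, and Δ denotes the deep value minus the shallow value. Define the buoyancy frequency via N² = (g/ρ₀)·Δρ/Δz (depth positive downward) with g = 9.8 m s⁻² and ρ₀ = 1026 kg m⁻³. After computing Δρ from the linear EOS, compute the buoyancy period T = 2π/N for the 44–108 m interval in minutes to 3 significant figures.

5.75 min

ΔT = -1.5 K, ΔS = +2.37 psu (deep − shallow).
Δρ/ρ₀ = −αΔT + βΔS = 3.15 × 10⁻⁴ + 1.8486 × 10⁻³ = 2.1636 × 10⁻³, so Δρ ≈ 2.220 kg m⁻³.
N² = (g/ρ₀)·Δρ/Δz = g·(Δρ/ρ₀)/Δz = 9.8 × 2.1636 × 10⁻³ / 64 = 3.3130 × 10⁻⁴ s⁻².
N = √(3.3130 × 10⁻⁴) = 0.018202 rad s⁻¹ → T = 2π/N = 345.19 s = 5.7532 min ≈ 5.75 min.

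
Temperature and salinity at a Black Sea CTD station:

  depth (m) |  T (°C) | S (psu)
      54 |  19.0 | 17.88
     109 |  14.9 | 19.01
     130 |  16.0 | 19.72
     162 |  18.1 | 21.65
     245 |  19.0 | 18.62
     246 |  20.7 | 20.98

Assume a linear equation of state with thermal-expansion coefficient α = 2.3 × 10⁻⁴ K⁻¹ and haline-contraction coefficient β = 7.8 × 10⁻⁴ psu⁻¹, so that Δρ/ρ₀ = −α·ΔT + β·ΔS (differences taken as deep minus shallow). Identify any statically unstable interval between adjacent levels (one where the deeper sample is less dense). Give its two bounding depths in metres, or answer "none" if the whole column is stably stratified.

162–245 m

Evaluate Δρ/ρ₀ = −αΔT + βΔS across each adjacent pair:
  54–109 m: −αΔT+βΔS = −(2.3 × 10⁻⁴)(-4.1)+(7.8 × 10⁻⁴)(+1.13) = 1.8 × 10⁻³ → stable
  109–130 m: −αΔT+βΔS = −(2.3 × 10⁻⁴)(+1.1)+(7.8 × 10⁻⁴)(+0.71) = 3.0 × 10⁻⁴ → stable
  130–162 m: −αΔT+βΔS = −(2.3 × 10⁻⁴)(+2.1)+(7.8 × 10⁻⁴)(+1.93) = 1.0 × 10⁻³ → stable
  162–245 m: −αΔT+βΔS = −(2.3 × 10⁻⁴)(+0.9)+(7.8 × 10⁻⁴)(-3.03) = -2.6 × 10⁻³ → UNSTABLE
  245–246 m: −αΔT+βΔS = −(2.3 × 10⁻⁴)(+1.7)+(7.8 × 10⁻⁴)(+2.36) = 1.4 × 10⁻³ → stable
The 162–245 m interval has Δρ < 0: lighter water underlies denser water.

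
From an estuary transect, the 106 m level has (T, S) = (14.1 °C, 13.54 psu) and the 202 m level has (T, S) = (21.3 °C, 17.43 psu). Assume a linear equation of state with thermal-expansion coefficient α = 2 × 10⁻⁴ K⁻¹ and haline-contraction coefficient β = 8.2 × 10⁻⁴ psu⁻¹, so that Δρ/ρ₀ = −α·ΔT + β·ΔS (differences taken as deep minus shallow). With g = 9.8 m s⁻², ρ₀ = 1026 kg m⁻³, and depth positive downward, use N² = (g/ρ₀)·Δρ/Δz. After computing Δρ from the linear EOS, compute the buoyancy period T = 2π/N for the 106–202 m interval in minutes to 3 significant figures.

ΔT = +7.2 K, ΔS = +3.89 psu (deep − shallow).
Δρ/ρ₀ = −αΔT + βΔS = -1.44 × 10⁻³ + 3.1898 × 10⁻³ = 1.7498 × 10⁻³, so Δρ ≈ 1.795 kg m⁻³.
N² = (g/ρ₀)·Δρ/Δz = g·(Δρ/ρ₀)/Δz = 9.8 × 1.7498 × 10⁻³ / 96 = 1.7863 × 10⁻⁴ s⁻².
N = √(1.7863 × 10⁻⁴) = 0.013365 rad s⁻¹ → T = 2π/N = 470.12 s = 7.8353 min ≈ 7.84 min.

7.84 min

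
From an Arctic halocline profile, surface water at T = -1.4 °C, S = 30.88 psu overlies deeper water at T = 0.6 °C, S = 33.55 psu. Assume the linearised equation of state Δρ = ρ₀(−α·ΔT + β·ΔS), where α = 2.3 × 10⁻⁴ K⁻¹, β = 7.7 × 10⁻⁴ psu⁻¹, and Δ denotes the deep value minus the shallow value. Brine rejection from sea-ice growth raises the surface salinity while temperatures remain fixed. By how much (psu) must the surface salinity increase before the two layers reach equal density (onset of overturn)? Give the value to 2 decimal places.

2.07 psu

Neutral buoyancy requires −α(T_deep − T_surf) + β(S_deep − S_surf′) = 0.
S_surf′ = S_deep − (α/β)·ΔT = 33.55 − (2.3 × 10⁻⁴/7.7 × 10⁻⁴)·(+2.0) = 32.9526 psu.
Increase required: 32.9526 − 30.88 = 2.0726 psu.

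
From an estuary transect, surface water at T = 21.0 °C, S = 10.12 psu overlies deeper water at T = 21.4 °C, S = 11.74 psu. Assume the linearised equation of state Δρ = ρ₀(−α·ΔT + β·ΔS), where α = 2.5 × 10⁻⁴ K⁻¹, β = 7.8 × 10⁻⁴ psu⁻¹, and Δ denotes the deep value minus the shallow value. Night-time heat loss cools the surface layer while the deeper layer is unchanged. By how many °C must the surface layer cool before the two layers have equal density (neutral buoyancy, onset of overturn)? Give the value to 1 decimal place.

4.7 °C

Neutral buoyancy requires Δρ = 0, i.e. −α(T_deep − T_surf′) + β(S_deep − S_surf) = 0.
T_surf′ = T_deep − (β/α)·ΔS = 21.4 − (7.8 × 10⁻⁴/2.5 × 10⁻⁴)·(+1.62) = 16.346 °C.
Cooling required: 21.0 − (16.346) = 4.654 °C.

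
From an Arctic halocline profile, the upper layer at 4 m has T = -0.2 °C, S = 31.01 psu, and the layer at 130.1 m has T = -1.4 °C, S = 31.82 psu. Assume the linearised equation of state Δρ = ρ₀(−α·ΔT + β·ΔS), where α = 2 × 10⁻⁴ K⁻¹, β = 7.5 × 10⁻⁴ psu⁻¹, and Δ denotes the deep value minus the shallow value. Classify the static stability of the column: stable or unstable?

stable

ΔT = -1.4 − -0.2 = -1.2 K and ΔS = 31.82 − 31.01 = +0.81 psu (deep − shallow).
−αΔT = 2.40 × 10⁻⁴; βΔS = 6.075 × 10⁻⁴; sum Δρ/ρ₀ = 8.475 × 10⁻⁴.
Δρ/ρ₀ > 0, so Δρ > 0: deeper water is denser → statically stable.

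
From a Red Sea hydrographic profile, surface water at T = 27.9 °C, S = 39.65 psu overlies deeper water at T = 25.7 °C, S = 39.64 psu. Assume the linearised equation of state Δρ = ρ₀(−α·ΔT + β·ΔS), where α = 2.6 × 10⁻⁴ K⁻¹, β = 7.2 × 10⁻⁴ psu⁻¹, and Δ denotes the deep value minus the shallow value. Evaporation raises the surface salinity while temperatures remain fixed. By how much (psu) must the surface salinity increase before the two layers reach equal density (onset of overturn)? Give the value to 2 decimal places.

Neutral buoyancy requires −α(T_deep − T_surf) + β(S_deep − S_surf′) = 0.
S_surf′ = S_deep − (α/β)·ΔT = 39.64 − (2.6 × 10⁻⁴/7.2 × 10⁻⁴)·(-2.2) = 40.4344 psu.
Increase required: 40.4344 − 39.65 = 0.7844 psu.

0.78 psu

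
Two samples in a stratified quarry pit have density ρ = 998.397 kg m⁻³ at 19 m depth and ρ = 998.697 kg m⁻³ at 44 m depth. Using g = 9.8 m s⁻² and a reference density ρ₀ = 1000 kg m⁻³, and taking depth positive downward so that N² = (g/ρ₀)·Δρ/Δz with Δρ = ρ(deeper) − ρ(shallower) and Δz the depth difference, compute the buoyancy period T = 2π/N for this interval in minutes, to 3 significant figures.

Δρ = 998.697 − 998.397 = 0.300 kg m⁻³ over Δz = 44 − 19 = 25 m.
N² = (9.8/1000) × (0.300/25) = 1.1760 × 10⁻⁴ s⁻².
N = √(1.1760 × 10⁻⁴) = 0.010844 rad s⁻¹, so T = 2π/N = 579.42 s = 9.6570 min ≈ 9.66 min.
Since Δρ > 0 the layer is stably stratified.

9.66 min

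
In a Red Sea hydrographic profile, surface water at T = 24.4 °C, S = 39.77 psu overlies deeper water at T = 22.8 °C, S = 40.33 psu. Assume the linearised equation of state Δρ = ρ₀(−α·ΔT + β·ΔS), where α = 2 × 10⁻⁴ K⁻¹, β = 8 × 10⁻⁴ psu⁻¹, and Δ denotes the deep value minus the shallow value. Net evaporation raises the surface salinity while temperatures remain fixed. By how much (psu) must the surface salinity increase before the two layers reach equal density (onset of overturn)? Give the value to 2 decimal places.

0.96 psu

Neutral buoyancy requires −α(T_deep − T_surf) + β(S_deep − S_surf′) = 0.
S_surf′ = S_deep − (α/β)·ΔT = 40.33 − (2 × 10⁻⁴/8 × 10⁻⁴)·(-1.6) = 40.7300 psu.
Increase required: 40.7300 − 39.77 = 0.9600 psu.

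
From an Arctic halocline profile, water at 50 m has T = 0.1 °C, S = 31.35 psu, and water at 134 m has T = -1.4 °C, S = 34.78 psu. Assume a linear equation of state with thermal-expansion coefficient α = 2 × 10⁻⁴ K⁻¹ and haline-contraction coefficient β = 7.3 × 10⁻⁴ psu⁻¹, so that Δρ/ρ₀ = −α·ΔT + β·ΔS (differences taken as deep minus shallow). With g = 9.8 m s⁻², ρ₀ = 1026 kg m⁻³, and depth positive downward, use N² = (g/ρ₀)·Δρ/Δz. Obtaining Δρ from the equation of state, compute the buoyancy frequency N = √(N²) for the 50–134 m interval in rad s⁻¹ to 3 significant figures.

ΔT = -1.5 K, ΔS = +3.43 psu (deep − shallow).
Δρ/ρ₀ = −αΔT + βΔS = 3.00 × 10⁻⁴ + 2.5039 × 10⁻³ = 2.8039 × 10⁻³, so Δρ ≈ 2.877 kg m⁻³.
N² = (g/ρ₀)·Δρ/Δz = g·(Δρ/ρ₀)/Δz = 9.8 × 2.8039 × 10⁻³ / 84 = 3.2712 × 10⁻⁴ s⁻².
N = √(3.2712 × 10⁻⁴) = 0.018086 rad s⁻¹ ≈ 0.0181 rad s⁻¹.

0.0181 rad s⁻¹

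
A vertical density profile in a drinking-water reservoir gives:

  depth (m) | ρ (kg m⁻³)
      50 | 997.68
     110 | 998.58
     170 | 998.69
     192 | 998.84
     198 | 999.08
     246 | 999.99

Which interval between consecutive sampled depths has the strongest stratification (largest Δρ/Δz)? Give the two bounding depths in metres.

192–198 m

Compute the density gradient over each adjacent pair:
  50–110 m: Δρ/Δz = 0.90/60 = 0.015 kg m⁻⁴
  110–170 m: Δρ/Δz = 0.11/60 = 1.8 × 10⁻³ kg m⁻⁴
  170–192 m: Δρ/Δz = 0.15/22 = 6.8 × 10⁻³ kg m⁻⁴
  192–198 m: Δρ/Δz = 0.24/6 = 0.040 kg m⁻⁴
  198–246 m: Δρ/Δz = 0.91/48 = 0.019 kg m⁻⁴
The largest gradient is in the 192–198 m interval — the pycnocline.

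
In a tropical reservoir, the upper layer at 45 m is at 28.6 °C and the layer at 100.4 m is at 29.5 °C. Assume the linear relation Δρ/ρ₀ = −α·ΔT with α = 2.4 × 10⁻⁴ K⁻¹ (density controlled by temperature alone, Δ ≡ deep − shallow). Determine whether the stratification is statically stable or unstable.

ΔT = 29.5 − 28.6 = +0.9 K, so Δρ/ρ₀ = −αΔT = -2.16 × 10⁻⁴.
Δρ/ρ₀ < 0, so Δρ < 0: deeper water is lighter → statically unstable; the column would overturn.

unstable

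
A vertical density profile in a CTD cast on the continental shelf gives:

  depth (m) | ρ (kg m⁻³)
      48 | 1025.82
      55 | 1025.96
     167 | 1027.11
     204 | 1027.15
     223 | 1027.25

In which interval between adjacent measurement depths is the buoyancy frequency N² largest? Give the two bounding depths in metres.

48–55 m

Compute the density gradient over each adjacent pair:
  48–55 m: Δρ/Δz = 0.14/7 = 0.020 kg m⁻⁴
  55–167 m: Δρ/Δz = 1.15/112 = 0.010 kg m⁻⁴
  167–204 m: Δρ/Δz = 0.04/37 = 1.1 × 10⁻³ kg m⁻⁴
  204–223 m: Δρ/Δz = 0.10/19 = 5.3 × 10⁻³ kg m⁻⁴
The largest gradient is in the 48–55 m interval — the pycnocline.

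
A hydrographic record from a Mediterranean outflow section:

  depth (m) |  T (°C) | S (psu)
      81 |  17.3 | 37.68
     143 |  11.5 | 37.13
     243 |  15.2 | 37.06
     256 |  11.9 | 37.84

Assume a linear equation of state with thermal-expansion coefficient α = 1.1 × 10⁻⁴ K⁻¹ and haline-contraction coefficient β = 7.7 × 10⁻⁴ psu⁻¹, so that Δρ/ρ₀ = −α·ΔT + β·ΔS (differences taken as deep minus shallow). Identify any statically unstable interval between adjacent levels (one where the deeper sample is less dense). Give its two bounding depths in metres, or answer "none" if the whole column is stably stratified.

Evaluate Δρ/ρ₀ = −αΔT + βΔS across each adjacent pair:
  81–143 m: −αΔT+βΔS = −(1.1 × 10⁻⁴)(-5.8)+(7.7 × 10⁻⁴)(-0.55) = 2.1 × 10⁻⁴ → stable
  143–243 m: −αΔT+βΔS = −(1.1 × 10⁻⁴)(+3.7)+(7.7 × 10⁻⁴)(-0.07) = -4.6 × 10⁻⁴ → UNSTABLE
  243–256 m: −αΔT+βΔS = −(1.1 × 10⁻⁴)(-3.3)+(7.7 × 10⁻⁴)(+0.78) = 9.6 × 10⁻⁴ → stable
The 143–243 m interval has Δρ < 0: lighter water underlies denser water.

143–243 m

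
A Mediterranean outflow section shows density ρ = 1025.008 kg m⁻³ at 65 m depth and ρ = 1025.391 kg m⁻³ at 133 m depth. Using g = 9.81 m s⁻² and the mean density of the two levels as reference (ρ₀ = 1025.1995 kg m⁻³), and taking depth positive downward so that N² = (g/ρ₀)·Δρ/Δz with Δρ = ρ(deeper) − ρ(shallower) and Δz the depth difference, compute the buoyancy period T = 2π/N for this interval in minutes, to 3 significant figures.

Δρ = 1025.391 − 1025.008 = 0.383 kg m⁻³ over Δz = 133 − 65 = 68 m.
N² = (9.81/1025.1995) × (0.383/68) = 5.3895 × 10⁻⁵ s⁻².
N = √(5.3895 × 10⁻⁵) = 7.3413 × 10⁻³ rad s⁻¹, so T = 2π/N = 855.87 s = 14.264 min ≈ 14.3 min.
Since Δρ > 0 the layer is stably stratified.

14.3 min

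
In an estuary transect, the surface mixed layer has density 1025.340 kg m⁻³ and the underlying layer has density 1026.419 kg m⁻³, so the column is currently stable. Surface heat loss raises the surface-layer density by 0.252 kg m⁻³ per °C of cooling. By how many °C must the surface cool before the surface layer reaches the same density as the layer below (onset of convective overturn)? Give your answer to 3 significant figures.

4.28 °C

Density deficit of the surface layer: 1026.419 − 1025.340 = 1.079 kg m⁻³.
Required change = 1.079 / 0.252 = 4.28 °C.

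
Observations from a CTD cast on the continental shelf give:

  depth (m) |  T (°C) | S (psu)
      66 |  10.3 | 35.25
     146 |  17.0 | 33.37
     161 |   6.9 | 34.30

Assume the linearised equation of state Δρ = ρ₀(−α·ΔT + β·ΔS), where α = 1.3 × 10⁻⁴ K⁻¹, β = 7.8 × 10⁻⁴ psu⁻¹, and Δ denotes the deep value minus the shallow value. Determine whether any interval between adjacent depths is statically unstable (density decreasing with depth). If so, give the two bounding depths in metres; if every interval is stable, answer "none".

66–146 m

Evaluate Δρ/ρ₀ = −αΔT + βΔS across each adjacent pair:
  66–146 m: −αΔT+βΔS = −(1.3 × 10⁻⁴)(+6.7)+(7.8 × 10⁻⁴)(-1.88) = -2.3 × 10⁻³ → UNSTABLE
  146–161 m: −αΔT+βΔS = −(1.3 × 10⁻⁴)(-10.1)+(7.8 × 10⁻⁴)(+0.93) = 2.0 × 10⁻³ → stable
The 66–146 m interval has Δρ < 0: lighter water underlies denser water.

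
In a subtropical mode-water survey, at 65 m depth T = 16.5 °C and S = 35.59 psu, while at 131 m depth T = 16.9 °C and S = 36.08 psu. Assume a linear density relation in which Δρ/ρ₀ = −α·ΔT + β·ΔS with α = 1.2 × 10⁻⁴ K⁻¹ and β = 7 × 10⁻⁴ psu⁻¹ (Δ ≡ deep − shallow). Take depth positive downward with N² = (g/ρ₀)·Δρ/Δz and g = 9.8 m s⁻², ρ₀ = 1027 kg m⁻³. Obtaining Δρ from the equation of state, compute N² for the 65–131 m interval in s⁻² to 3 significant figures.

4.38 × 10⁻⁵ s⁻²

ΔT = +0.4 K, ΔS = +0.49 psu (deep − shallow).
Δρ/ρ₀ = −αΔT + βΔS = -4.80 × 10⁻⁵ + 3.43 × 10⁻⁴ = 2.95 × 10⁻⁴, so Δρ ≈ 0.3030 kg m⁻³.
N² = (g/ρ₀)·Δρ/Δz = g·(Δρ/ρ₀)/Δz = 9.8 × 2.95 × 10⁻⁴ / 66 = 4.3803 × 10⁻⁵ s⁻² ≈ 4.38 × 10⁻⁵ s⁻².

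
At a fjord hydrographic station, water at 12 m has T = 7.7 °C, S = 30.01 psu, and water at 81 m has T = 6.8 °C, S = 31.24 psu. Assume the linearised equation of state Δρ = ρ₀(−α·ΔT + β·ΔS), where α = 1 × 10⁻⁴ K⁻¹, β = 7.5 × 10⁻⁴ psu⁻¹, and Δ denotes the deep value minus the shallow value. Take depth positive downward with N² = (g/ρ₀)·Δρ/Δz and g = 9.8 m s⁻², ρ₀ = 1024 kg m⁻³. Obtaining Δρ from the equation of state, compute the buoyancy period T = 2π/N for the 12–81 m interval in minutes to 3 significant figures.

ΔT = -0.9 K, ΔS = +1.23 psu (deep − shallow).
Δρ/ρ₀ = −αΔT + βΔS = 9.00 × 10⁻⁵ + 9.225 × 10⁻⁴ = 1.0125 × 10⁻³, so Δρ ≈ 1.037 kg m⁻³.
N² = (g/ρ₀)·Δρ/Δz = g·(Δρ/ρ₀)/Δz = 9.8 × 1.0125 × 10⁻³ / 69 = 1.4380 × 10⁻⁴ s⁻².
N = √(1.4380 × 10⁻⁴) = 0.011992 rad s⁻¹ → T = 2π/N = 523.95 s = 8.7325 min ≈ 8.73 min.

8.73 min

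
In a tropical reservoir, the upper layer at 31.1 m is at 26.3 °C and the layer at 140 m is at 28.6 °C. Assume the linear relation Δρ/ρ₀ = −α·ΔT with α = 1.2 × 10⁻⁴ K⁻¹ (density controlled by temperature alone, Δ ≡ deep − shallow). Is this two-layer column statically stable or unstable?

ΔT = 28.6 − 26.3 = +2.3 K, so Δρ/ρ₀ = −αΔT = -2.76 × 10⁻⁴.
Δρ/ρ₀ < 0, so Δρ < 0: deeper water is lighter → statically unstable; the column would overturn.

unstable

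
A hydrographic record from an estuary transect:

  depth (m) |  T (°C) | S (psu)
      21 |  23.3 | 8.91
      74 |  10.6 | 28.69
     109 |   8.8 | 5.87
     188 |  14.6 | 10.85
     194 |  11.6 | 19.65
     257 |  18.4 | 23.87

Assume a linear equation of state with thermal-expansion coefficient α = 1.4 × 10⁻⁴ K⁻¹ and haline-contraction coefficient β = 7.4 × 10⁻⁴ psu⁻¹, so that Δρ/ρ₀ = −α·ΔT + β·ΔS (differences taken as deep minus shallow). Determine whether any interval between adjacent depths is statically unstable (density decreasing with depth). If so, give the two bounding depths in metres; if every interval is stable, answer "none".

Evaluate Δρ/ρ₀ = −αΔT + βΔS across each adjacent pair:
  21–74 m: −αΔT+βΔS = −(1.4 × 10⁻⁴)(-12.7)+(7.4 × 10⁻⁴)(+19.78) = 0.016 → stable
  74–109 m: −αΔT+βΔS = −(1.4 × 10⁻⁴)(-1.8)+(7.4 × 10⁻⁴)(-22.82) = -0.017 → UNSTABLE
  109–188 m: −αΔT+βΔS = −(1.4 × 10⁻⁴)(+5.8)+(7.4 × 10⁻⁴)(+4.98) = 2.9 × 10⁻³ → stable
  188–194 m: −αΔT+βΔS = −(1.4 × 10⁻⁴)(-3.0)+(7.4 × 10⁻⁴)(+8.80) = 6.9 × 10⁻³ → stable
  194–257 m: −αΔT+βΔS = −(1.4 × 10⁻⁴)(+6.8)+(7.4 × 10⁻⁴)(+4.22) = 2.2 × 10⁻³ → stable
The 74–109 m interval has Δρ < 0: lighter water underlies denser water.

74–109 m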